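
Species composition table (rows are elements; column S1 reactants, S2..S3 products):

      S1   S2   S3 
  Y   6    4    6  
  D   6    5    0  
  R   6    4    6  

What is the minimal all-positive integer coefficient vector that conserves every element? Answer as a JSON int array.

Y: 5·6 = 30 | 6·4+1·6 = 30
D: 5·6 = 30 | 6·5+1·0 = 30
R: 5·6 = 30 | 6·4+1·6 = 30
gcd(5,6,1) = 1

Coefficients: [5, 6, 1]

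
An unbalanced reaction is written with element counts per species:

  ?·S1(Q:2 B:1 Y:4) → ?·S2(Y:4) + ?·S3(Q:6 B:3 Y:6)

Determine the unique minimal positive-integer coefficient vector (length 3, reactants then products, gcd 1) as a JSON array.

Coefficients: [6, 3, 2]

Q: 6·2 = 12 | 3·0+2·6 = 12
B: 6·1 = 6 | 3·0+2·3 = 6
Y: 6·4 = 24 | 3·4+2·6 = 24
gcd(6,3,2) = 1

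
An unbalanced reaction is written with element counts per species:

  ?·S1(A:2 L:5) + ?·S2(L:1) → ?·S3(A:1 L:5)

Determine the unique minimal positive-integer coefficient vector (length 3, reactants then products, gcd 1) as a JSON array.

Coefficients: [1, 5, 2]

A: 1·2+5·0 = 2 | 2·1 = 2
L: 1·5+5·1 = 10 | 2·5 = 10
gcd(1,5,2) = 1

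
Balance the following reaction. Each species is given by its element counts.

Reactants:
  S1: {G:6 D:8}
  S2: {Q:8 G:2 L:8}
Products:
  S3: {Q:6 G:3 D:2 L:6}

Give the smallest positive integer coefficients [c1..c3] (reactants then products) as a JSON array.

Coefficients: [1, 3, 4]

Q: 1·0+3·8 = 24 | 4·6 = 24
G: 1·6+3·2 = 12 | 4·3 = 12
D: 1·8+3·0 = 8 | 4·2 = 8
L: 1·0+3·8 = 24 | 4·6 = 24
gcd(1,3,4) = 1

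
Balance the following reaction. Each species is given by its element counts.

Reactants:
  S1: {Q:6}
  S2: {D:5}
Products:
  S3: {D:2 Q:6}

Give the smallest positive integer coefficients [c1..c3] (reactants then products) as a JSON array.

Coefficients: [5, 2, 5]

D: 5·0+2·5 = 10 | 5·2 = 10
Q: 5·6+2·0 = 30 | 5·6 = 30
gcd(5,2,5) = 1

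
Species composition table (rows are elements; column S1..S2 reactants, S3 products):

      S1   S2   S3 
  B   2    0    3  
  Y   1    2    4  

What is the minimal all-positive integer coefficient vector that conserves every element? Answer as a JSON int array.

Coefficients: [6, 5, 4]

B: 6·2+5·0 = 12 | 4·3 = 12
Y: 6·1+5·2 = 16 | 4·4 = 16
gcd(6,5,4) = 1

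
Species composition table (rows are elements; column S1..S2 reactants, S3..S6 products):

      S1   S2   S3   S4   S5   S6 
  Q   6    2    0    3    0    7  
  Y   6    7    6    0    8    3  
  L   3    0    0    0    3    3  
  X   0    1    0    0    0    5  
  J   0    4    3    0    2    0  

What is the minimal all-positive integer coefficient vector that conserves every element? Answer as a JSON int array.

Coefficients: [2, 5, 6, 5, 1, 1]

Q: 2·6+5·2 = 22 | 6·0+5·3+1·0+1·7 = 22
Y: 2·6+5·7 = 47 | 6·6+5·0+1·8+1·3 = 47
L: 2·3+5·0 = 6 | 6·0+5·0+1·3+1·3 = 6
X: 2·0+5·1 = 5 | 6·0+5·0+1·0+1·5 = 5
J: 2·0+5·4 = 20 | 6·3+5·0+1·2+1·0 = 20
gcd(2,5,6,5,1,1) = 1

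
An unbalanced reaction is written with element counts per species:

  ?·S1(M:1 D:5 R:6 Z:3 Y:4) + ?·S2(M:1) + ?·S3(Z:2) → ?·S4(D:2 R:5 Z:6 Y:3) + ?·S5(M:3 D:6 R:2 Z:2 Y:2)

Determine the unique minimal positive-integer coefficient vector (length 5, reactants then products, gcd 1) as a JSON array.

Coefficients: [2, 1, 4, 2, 1]

M: 2·1+1·1+4·0 = 3 | 2·0+1·3 = 3
D: 2·5+1·0+4·0 = 10 | 2·2+1·6 = 10
R: 2·6+1·0+4·0 = 12 | 2·5+1·2 = 12
Z: 2·3+1·0+4·2 = 14 | 2·6+1·2 = 14
Y: 2·4+1·0+4·0 = 8 | 2·3+1·2 = 8
gcd(2,1,4,2,1) = 1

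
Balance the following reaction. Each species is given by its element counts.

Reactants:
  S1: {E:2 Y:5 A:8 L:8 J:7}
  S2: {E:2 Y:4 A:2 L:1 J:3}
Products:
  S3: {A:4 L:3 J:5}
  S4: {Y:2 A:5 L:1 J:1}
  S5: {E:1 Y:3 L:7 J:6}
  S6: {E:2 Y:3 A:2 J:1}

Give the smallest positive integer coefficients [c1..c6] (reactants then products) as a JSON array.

Coefficients: [2, 3, 1, 2, 2, 4]

E: 2·2+3·2 = 10 | 1·0+2·0+2·1+4·2 = 10
Y: 2·5+3·4 = 22 | 1·0+2·2+2·3+4·3 = 22
A: 2·8+3·2 = 22 | 1·4+2·5+2·0+4·2 = 22
L: 2·8+3·1 = 19 | 1·3+2·1+2·7+4·0 = 19
J: 2·7+3·3 = 23 | 1·5+2·1+2·6+4·1 = 23
gcd(2,3,1,2,2,4) = 1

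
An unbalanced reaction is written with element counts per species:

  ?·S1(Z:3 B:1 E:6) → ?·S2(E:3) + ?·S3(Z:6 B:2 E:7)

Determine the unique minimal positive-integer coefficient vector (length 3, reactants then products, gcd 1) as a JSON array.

Z: 6·3 = 18 | 5·0+3·6 = 18
B: 6·1 = 6 | 5·0+3·2 = 6
E: 6·6 = 36 | 5·3+3·7 = 36
gcd(6,5,3) = 1

Coefficients: [6, 5, 3]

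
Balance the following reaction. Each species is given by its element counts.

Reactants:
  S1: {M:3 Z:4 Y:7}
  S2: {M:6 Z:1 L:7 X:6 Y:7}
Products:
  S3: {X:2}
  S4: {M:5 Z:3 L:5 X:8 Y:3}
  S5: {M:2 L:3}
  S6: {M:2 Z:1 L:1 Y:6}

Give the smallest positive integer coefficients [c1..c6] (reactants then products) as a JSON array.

Coefficients: [1, 2, 2, 1, 2, 3]

M: 1·3+2·6 = 15 | 2·0+1·5+2·2+3·2 = 15
Z: 1·4+2·1 = 6 | 2·0+1·3+2·0+3·1 = 6
L: 1·0+2·7 = 14 | 2·0+1·5+2·3+3·1 = 14
X: 1·0+2·6 = 12 | 2·2+1·8+2·0+3·0 = 12
Y: 1·7+2·7 = 21 | 2·0+1·3+2·0+3·6 = 21
gcd(1,2,2,1,2,3) = 1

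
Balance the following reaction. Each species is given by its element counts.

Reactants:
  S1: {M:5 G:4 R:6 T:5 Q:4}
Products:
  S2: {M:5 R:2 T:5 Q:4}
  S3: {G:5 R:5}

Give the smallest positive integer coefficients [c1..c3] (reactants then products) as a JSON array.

M: 5·5 = 25 | 5·5+4·0 = 25
G: 5·4 = 20 | 5·0+4·5 = 20
R: 5·6 = 30 | 5·2+4·5 = 30
T: 5·5 = 25 | 5·5+4·0 = 25
Q: 5·4 = 20 | 5·4+4·0 = 20
gcd(5,5,4) = 1

Coefficients: [5, 5, 4]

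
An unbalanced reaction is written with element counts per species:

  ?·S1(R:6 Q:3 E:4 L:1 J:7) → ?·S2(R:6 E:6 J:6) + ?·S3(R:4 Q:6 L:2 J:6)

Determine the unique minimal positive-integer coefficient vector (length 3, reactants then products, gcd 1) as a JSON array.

Coefficients: [6, 4, 3]

R: 6·6 = 36 | 4·6+3·4 = 36
Q: 6·3 = 18 | 4·0+3·6 = 18
E: 6·4 = 24 | 4·6+3·0 = 24
L: 6·1 = 6 | 4·0+3·2 = 6
J: 6·7 = 42 | 4·6+3·6 = 42
gcd(6,4,3) = 1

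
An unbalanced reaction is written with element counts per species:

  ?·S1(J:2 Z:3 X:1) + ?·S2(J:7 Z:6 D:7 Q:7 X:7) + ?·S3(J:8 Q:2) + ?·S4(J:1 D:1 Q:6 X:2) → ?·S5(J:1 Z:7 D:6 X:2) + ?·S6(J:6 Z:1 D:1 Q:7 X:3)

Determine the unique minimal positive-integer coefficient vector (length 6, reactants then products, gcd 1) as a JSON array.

Coefficients: [2, 1, 2, 4, 1, 5]

J: 2·2+1·7+2·8+4·1 = 31 | 1·1+5·6 = 31
Z: 2·3+1·6+2·0+4·0 = 12 | 1·7+5·1 = 12
D: 2·0+1·7+2·0+4·1 = 11 | 1·6+5·1 = 11
Q: 2·0+1·7+2·2+4·6 = 35 | 1·0+5·7 = 35
X: 2·1+1·7+2·0+4·2 = 17 | 1·2+5·3 = 17
gcd(2,1,2,4,1,5) = 1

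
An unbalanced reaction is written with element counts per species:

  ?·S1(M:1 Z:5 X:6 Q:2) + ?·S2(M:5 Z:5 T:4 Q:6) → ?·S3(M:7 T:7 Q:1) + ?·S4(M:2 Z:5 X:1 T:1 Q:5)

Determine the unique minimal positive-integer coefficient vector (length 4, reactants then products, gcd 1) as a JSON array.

Coefficients: [1, 5, 2, 6]

M: 1·1+5·5 = 26 | 2·7+6·2 = 26
Z: 1·5+5·5 = 30 | 2·0+6·5 = 30
X: 1·6+5·0 = 6 | 2·0+6·1 = 6
T: 1·0+5·4 = 20 | 2·7+6·1 = 20
Q: 1·2+5·6 = 32 | 2·1+6·5 = 32
gcd(1,5,2,6) = 1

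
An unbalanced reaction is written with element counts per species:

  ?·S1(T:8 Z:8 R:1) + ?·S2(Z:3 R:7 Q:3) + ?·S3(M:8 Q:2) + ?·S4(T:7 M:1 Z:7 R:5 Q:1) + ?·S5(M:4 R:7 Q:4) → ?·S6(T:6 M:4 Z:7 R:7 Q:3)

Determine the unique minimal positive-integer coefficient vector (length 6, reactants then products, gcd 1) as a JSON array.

Coefficients: [1, 2, 2, 4, 1, 6]

T: 1·8+2·0+2·0+4·7+1·0 = 36 | 6·6 = 36
M: 1·0+2·0+2·8+4·1+1·4 = 24 | 6·4 = 24
Z: 1·8+2·3+2·0+4·7+1·0 = 42 | 6·7 = 42
R: 1·1+2·7+2·0+4·5+1·7 = 42 | 6·7 = 42
Q: 1·0+2·3+2·2+4·1+1·4 = 18 | 6·3 = 18
gcd(1,2,2,4,1,6) = 1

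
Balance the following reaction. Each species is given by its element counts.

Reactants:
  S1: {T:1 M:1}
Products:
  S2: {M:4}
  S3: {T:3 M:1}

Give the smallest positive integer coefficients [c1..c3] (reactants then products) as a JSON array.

Coefficients: [6, 1, 2]

T: 6·1 = 6 | 1·0+2·3 = 6
M: 6·1 = 6 | 1·4+2·1 = 6
gcd(6,1,2) = 1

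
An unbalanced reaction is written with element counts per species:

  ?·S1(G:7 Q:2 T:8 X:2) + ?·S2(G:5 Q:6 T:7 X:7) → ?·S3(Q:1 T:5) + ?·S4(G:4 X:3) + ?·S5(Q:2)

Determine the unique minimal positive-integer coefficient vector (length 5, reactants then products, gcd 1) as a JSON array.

G: 2·7+2·5 = 24 | 6·0+6·4+5·0 = 24
Q: 2·2+2·6 = 16 | 6·1+6·0+5·2 = 16
T: 2·8+2·7 = 30 | 6·5+6·0+5·0 = 30
X: 2·2+2·7 = 18 | 6·0+6·3+5·0 = 18
gcd(2,2,6,6,5) = 1

Coefficients: [2, 2, 6, 6, 5]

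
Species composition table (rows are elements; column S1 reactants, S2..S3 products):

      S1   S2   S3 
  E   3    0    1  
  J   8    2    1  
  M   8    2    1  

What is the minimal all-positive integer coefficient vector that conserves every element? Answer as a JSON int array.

Coefficients: [2, 5, 6]

E: 2·3 = 6 | 5·0+6·1 = 6
J: 2·8 = 16 | 5·2+6·1 = 16
M: 2·8 = 16 | 5·2+6·1 = 16
gcd(2,5,6) = 1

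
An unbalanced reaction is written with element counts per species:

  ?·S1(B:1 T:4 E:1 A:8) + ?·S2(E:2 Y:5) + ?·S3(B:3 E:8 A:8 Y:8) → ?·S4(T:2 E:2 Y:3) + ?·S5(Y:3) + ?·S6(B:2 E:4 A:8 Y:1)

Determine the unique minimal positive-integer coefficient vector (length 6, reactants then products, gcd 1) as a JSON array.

Coefficients: [2, 3, 2, 4, 5, 4]

B: 2·1+3·0+2·3 = 8 | 4·0+5·0+4·2 = 8
T: 2·4+3·0+2·0 = 8 | 4·2+5·0+4·0 = 8
E: 2·1+3·2+2·8 = 24 | 4·2+5·0+4·4 = 24
A: 2·8+3·0+2·8 = 32 | 4·0+5·0+4·8 = 32
Y: 2·0+3·5+2·8 = 31 | 4·3+5·3+4·1 = 31
gcd(2,3,2,4,5,4) = 1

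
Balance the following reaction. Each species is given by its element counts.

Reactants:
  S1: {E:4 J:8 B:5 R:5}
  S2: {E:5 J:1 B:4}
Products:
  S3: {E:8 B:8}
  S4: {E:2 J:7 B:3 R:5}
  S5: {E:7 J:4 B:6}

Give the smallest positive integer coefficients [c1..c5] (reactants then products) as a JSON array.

Coefficients: [6, 2, 1, 6, 2]

E: 6·4+2·5 = 34 | 1·8+6·2+2·7 = 34
J: 6·8+2·1 = 50 | 1·0+6·7+2·4 = 50
B: 6·5+2·4 = 38 | 1·8+6·3+2·6 = 38
R: 6·5+2·0 = 30 | 1·0+6·5+2·0 = 30
gcd(6,2,1,6,2) = 1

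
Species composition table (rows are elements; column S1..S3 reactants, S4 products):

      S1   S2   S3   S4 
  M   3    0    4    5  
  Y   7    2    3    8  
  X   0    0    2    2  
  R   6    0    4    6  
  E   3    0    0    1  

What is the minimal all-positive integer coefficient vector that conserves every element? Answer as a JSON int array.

Coefficients: [1, 4, 3, 3]

M: 1·3+4·0+3·4 = 15 | 3·5 = 15
Y: 1·7+4·2+3·3 = 24 | 3·8 = 24
X: 1·0+4·0+3·2 = 6 | 3·2 = 6
R: 1·6+4·0+3·4 = 18 | 3·6 = 18
E: 1·3+4·0+3·0 = 3 | 3·1 = 3
gcd(1,4,3,3) = 1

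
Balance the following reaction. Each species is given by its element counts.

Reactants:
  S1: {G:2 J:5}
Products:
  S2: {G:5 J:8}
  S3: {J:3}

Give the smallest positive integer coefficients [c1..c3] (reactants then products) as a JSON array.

Coefficients: [5, 2, 3]

G: 5·2 = 10 | 2·5+3·0 = 10
J: 5·5 = 25 | 2·8+3·3 = 25
gcd(5,2,3) = 1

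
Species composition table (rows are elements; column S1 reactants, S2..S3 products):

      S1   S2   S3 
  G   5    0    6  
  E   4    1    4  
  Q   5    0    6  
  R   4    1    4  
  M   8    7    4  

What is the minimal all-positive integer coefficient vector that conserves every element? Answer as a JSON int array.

Coefficients: [6, 4, 5]

G: 6·5 = 30 | 4·0+5·6 = 30
E: 6·4 = 24 | 4·1+5·4 = 24
Q: 6·5 = 30 | 4·0+5·6 = 30
R: 6·4 = 24 | 4·1+5·4 = 24
M: 6·8 = 48 | 4·7+5·4 = 48
gcd(6,4,5) = 1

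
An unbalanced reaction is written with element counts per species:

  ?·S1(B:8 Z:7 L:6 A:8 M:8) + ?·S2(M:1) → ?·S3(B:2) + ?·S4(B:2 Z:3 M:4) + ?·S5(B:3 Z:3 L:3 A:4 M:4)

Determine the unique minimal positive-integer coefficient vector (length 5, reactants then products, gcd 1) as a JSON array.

Coefficients: [3, 4, 2, 1, 6]

B: 3·8+4·0 = 24 | 2·2+1·2+6·3 = 24
Z: 3·7+4·0 = 21 | 2·0+1·3+6·3 = 21
L: 3·6+4·0 = 18 | 2·0+1·0+6·3 = 18
A: 3·8+4·0 = 24 | 2·0+1·0+6·4 = 24
M: 3·8+4·1 = 28 | 2·0+1·4+6·4 = 28
gcd(3,4,2,1,6) = 1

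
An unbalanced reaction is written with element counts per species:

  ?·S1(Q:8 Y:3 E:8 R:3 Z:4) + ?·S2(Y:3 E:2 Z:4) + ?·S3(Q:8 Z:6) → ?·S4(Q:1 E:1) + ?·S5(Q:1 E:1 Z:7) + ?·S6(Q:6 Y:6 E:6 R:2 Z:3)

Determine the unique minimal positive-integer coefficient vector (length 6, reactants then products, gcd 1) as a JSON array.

Coefficients: [2, 4, 1, 3, 3, 3]

Q: 2·8+4·0+1·8 = 24 | 3·1+3·1+3·6 = 24
Y: 2·3+4·3+1·0 = 18 | 3·0+3·0+3·6 = 18
E: 2·8+4·2+1·0 = 24 | 3·1+3·1+3·6 = 24
R: 2·3+4·0+1·0 = 6 | 3·0+3·0+3·2 = 6
Z: 2·4+4·4+1·6 = 30 | 3·0+3·7+3·3 = 30
gcd(2,4,1,3,3,3) = 1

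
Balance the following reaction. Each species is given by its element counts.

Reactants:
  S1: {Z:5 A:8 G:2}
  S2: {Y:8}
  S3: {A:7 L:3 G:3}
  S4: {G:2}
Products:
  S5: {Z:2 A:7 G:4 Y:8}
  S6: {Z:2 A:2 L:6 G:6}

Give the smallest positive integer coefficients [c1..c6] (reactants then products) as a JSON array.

Coefficients: [2, 4, 2, 6, 4, 1]

Z: 2·5+4·0+2·0+6·0 = 10 | 4·2+1·2 = 10
A: 2·8+4·0+2·7+6·0 = 30 | 4·7+1·2 = 30
L: 2·0+4·0+2·3+6·0 = 6 | 4·0+1·6 = 6
G: 2·2+4·0+2·3+6·2 = 22 | 4·4+1·6 = 22
Y: 2·0+4·8+2·0+6·0 = 32 | 4·8+1·0 = 32
gcd(2,4,2,6,4,1) = 1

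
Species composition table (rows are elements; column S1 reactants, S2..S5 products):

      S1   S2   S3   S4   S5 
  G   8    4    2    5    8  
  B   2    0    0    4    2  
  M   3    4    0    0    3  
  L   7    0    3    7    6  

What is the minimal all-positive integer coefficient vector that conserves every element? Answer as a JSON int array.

G: 5·8 = 40 | 3·4+5·2+2·5+1·8 = 40
B: 5·2 = 10 | 3·0+5·0+2·4+1·2 = 10
M: 5·3 = 15 | 3·4+5·0+2·0+1·3 = 15
L: 5·7 = 35 | 3·0+5·3+2·7+1·6 = 35
gcd(5,3,5,2,1) = 1

Coefficients: [5, 3, 5, 2, 1]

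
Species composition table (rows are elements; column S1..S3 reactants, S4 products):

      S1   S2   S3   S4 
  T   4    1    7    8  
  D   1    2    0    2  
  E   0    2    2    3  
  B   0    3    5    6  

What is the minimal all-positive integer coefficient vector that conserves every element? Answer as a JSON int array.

T: 2·4+3·1+3·7 = 32 | 4·8 = 32
D: 2·1+3·2+3·0 = 8 | 4·2 = 8
E: 2·0+3·2+3·2 = 12 | 4·3 = 12
B: 2·0+3·3+3·5 = 24 | 4·6 = 24
gcd(2,3,3,4) = 1

Coefficients: [2, 3, 3, 4]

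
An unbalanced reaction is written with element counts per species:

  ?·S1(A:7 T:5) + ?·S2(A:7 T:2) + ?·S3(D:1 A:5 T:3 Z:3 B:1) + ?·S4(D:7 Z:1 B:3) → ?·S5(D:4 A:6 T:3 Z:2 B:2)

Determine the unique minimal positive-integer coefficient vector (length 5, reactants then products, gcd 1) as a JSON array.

D: 1·0+2·0+3·1+3·7 = 24 | 6·4 = 24
A: 1·7+2·7+3·5+3·0 = 36 | 6·6 = 36
T: 1·5+2·2+3·3+3·0 = 18 | 6·3 = 18
Z: 1·0+2·0+3·3+3·1 = 12 | 6·2 = 12
B: 1·0+2·0+3·1+3·3 = 12 | 6·2 = 12
gcd(1,2,3,3,6) = 1

Coefficients: [1, 2, 3, 3, 6]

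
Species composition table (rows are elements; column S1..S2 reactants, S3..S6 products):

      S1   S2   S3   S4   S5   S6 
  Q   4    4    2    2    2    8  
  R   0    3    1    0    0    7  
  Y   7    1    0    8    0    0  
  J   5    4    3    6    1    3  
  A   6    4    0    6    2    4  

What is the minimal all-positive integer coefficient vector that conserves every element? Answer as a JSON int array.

Coefficients: [5, 5, 1, 5, 6, 2]

Q: 5·4+5·4 = 40 | 1·2+5·2+6·2+2·8 = 40
R: 5·0+5·3 = 15 | 1·1+5·0+6·0+2·7 = 15
Y: 5·7+5·1 = 40 | 1·0+5·8+6·0+2·0 = 40
J: 5·5+5·4 = 45 | 1·3+5·6+6·1+2·3 = 45
A: 5·6+5·4 = 50 | 1·0+5·6+6·2+2·4 = 50
gcd(5,5,1,5,6,2) = 1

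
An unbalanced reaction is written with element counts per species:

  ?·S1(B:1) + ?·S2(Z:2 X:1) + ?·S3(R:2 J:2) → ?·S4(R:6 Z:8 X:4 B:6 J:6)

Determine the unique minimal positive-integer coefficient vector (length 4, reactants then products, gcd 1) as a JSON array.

R: 6·0+4·0+3·2 = 6 | 1·6 = 6
Z: 6·0+4·2+3·0 = 8 | 1·8 = 8
X: 6·0+4·1+3·0 = 4 | 1·4 = 4
B: 6·1+4·0+3·0 = 6 | 1·6 = 6
J: 6·0+4·0+3·2 = 6 | 1·6 = 6
gcd(6,4,3,1) = 1

Coefficients: [6, 4, 3, 1]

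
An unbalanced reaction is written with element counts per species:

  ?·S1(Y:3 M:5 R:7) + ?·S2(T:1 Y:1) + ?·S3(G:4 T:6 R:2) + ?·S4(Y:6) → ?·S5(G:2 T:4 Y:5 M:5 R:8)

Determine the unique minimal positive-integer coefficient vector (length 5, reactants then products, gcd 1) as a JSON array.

Coefficients: [6, 6, 3, 1, 6]

G: 6·0+6·0+3·4+1·0 = 12 | 6·2 = 12
T: 6·0+6·1+3·6+1·0 = 24 | 6·4 = 24
Y: 6·3+6·1+3·0+1·6 = 30 | 6·5 = 30
M: 6·5+6·0+3·0+1·0 = 30 | 6·5 = 30
R: 6·7+6·0+3·2+1·0 = 48 | 6·8 = 48
gcd(6,6,3,1,6) = 1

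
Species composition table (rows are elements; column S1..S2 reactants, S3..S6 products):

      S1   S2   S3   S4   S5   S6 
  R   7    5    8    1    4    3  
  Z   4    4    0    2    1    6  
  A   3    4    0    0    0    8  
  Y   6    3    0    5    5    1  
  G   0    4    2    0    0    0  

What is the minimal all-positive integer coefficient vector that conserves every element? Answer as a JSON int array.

R: 4·7+1·5 = 33 | 2·8+3·1+2·4+2·3 = 33
Z: 4·4+1·4 = 20 | 2·0+3·2+2·1+2·6 = 20
A: 4·3+1·4 = 16 | 2·0+3·0+2·0+2·8 = 16
Y: 4·6+1·3 = 27 | 2·0+3·5+2·5+2·1 = 27
G: 4·0+1·4 = 4 | 2·2+3·0+2·0+2·0 = 4
gcd(4,1,2,3,2,2) = 1

Coefficients: [4, 1, 2, 3, 2, 2]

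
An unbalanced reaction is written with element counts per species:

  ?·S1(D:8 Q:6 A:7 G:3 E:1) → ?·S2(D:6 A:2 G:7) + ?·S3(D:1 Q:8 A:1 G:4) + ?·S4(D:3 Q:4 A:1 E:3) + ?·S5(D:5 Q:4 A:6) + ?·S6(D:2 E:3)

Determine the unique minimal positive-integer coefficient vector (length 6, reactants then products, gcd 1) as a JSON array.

Coefficients: [6, 2, 1, 1, 6, 1]

D: 6·8 = 48 | 2·6+1·1+1·3+6·5+1·2 = 48
Q: 6·6 = 36 | 2·0+1·8+1·4+6·4+1·0 = 36
A: 6·7 = 42 | 2·2+1·1+1·1+6·6+1·0 = 42
G: 6·3 = 18 | 2·7+1·4+1·0+6·0+1·0 = 18
E: 6·1 = 6 | 2·0+1·0+1·3+6·0+1·3 = 6
gcd(6,2,1,1,6,1) = 1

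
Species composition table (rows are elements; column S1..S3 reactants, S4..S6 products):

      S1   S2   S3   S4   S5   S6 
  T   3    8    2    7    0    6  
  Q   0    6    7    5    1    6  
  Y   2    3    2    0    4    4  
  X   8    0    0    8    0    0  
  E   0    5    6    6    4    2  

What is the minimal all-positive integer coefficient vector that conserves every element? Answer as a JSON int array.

Coefficients: [5, 6, 4, 5, 3, 6]

T: 5·3+6·8+4·2 = 71 | 5·7+3·0+6·6 = 71
Q: 5·0+6·6+4·7 = 64 | 5·5+3·1+6·6 = 64
Y: 5·2+6·3+4·2 = 36 | 5·0+3·4+6·4 = 36
X: 5·8+6·0+4·0 = 40 | 5·8+3·0+6·0 = 40
E: 5·0+6·5+4·6 = 54 | 5·6+3·4+6·2 = 54
gcd(5,6,4,5,3,6) = 1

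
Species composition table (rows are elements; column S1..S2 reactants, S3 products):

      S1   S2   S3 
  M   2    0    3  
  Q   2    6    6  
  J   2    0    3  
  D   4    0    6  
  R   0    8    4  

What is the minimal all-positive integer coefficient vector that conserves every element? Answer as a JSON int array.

Coefficients: [3, 1, 2]

M: 3·2+1·0 = 6 | 2·3 = 6
Q: 3·2+1·6 = 12 | 2·6 = 12
J: 3·2+1·0 = 6 | 2·3 = 6
D: 3·4+1·0 = 12 | 2·6 = 12
R: 3·0+1·8 = 8 | 2·4 = 8
gcd(3,1,2) = 1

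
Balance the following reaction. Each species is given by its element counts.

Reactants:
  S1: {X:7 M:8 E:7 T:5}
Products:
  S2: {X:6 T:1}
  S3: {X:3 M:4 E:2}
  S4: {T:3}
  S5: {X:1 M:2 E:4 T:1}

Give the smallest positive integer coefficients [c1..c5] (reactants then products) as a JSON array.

X: 4·7 = 28 | 1·6+6·3+5·0+4·1 = 28
M: 4·8 = 32 | 1·0+6·4+5·0+4·2 = 32
E: 4·7 = 28 | 1·0+6·2+5·0+4·4 = 28
T: 4·5 = 20 | 1·1+6·0+5·3+4·1 = 20
gcd(4,1,6,5,4) = 1

Coefficients: [4, 1, 6, 5, 4]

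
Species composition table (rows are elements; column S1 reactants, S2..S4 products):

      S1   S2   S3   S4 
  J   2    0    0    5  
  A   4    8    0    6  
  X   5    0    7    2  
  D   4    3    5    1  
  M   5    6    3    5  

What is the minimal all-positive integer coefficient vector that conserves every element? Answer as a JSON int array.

Coefficients: [5, 1, 3, 2]

J: 5·2 = 10 | 1·0+3·0+2·5 = 10
A: 5·4 = 20 | 1·8+3·0+2·6 = 20
X: 5·5 = 25 | 1·0+3·7+2·2 = 25
D: 5·4 = 20 | 1·3+3·5+2·1 = 20
M: 5·5 = 25 | 1·6+3·3+2·5 = 25
gcd(5,1,3,2) = 1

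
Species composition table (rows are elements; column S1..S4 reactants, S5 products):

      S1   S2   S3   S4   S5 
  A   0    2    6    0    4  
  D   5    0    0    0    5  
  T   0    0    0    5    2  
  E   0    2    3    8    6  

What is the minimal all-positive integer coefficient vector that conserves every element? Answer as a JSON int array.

A: 5·0+4·2+2·6+2·0 = 20 | 5·4 = 20
D: 5·5+4·0+2·0+2·0 = 25 | 5·5 = 25
T: 5·0+4·0+2·0+2·5 = 10 | 5·2 = 10
E: 5·0+4·2+2·3+2·8 = 30 | 5·6 = 30
gcd(5,4,2,2,5) = 1

Coefficients: [5, 4, 2, 2, 5]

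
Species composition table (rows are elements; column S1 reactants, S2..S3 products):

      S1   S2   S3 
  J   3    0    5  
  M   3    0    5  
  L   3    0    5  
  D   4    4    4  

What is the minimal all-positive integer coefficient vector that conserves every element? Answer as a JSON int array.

J: 5·3 = 15 | 2·0+3·5 = 15
M: 5·3 = 15 | 2·0+3·5 = 15
L: 5·3 = 15 | 2·0+3·5 = 15
D: 5·4 = 20 | 2·4+3·4 = 20
gcd(5,2,3) = 1

Coefficients: [5, 2, 3]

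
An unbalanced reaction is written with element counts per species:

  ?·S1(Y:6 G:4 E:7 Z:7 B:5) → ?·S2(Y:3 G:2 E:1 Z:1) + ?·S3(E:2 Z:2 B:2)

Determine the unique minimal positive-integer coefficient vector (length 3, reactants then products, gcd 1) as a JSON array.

Coefficients: [2, 4, 5]

Y: 2·6 = 12 | 4·3+5·0 = 12
G: 2·4 = 8 | 4·2+5·0 = 8
E: 2·7 = 14 | 4·1+5·2 = 14
Z: 2·7 = 14 | 4·1+5·2 = 14
B: 2·5 = 10 | 4·0+5·2 = 10
gcd(2,4,5) = 1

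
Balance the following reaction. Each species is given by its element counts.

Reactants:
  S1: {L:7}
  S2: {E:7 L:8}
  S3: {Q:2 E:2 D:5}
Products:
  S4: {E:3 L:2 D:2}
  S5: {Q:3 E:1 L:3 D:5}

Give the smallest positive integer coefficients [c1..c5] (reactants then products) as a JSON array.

Q: 2·0+1·0+6·2 = 12 | 5·0+4·3 = 12
E: 2·0+1·7+6·2 = 19 | 5·3+4·1 = 19
L: 2·7+1·8+6·0 = 22 | 5·2+4·3 = 22
D: 2·0+1·0+6·5 = 30 | 5·2+4·5 = 30
gcd(2,1,6,5,4) = 1

Coefficients: [2, 1, 6, 5, 4]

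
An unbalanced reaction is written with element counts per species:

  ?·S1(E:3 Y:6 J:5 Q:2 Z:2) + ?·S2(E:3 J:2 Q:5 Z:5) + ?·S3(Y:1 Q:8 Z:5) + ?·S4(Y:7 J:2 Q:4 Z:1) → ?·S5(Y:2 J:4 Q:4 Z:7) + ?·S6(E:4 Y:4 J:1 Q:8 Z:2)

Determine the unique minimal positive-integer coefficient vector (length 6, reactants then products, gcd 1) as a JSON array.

Coefficients: [4, 4, 5, 1, 6, 6]

E: 4·3+4·3+5·0+1·0 = 24 | 6·0+6·4 = 24
Y: 4·6+4·0+5·1+1·7 = 36 | 6·2+6·4 = 36
J: 4·5+4·2+5·0+1·2 = 30 | 6·4+6·1 = 30
Q: 4·2+4·5+5·8+1·4 = 72 | 6·4+6·8 = 72
Z: 4·2+4·5+5·5+1·1 = 54 | 6·7+6·2 = 54
gcd(4,4,5,1,6,6) = 1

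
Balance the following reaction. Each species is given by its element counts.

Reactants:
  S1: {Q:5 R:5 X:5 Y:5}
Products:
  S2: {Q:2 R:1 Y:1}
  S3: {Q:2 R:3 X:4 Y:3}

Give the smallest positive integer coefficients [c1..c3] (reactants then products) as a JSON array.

Q: 4·5 = 20 | 5·2+5·2 = 20
R: 4·5 = 20 | 5·1+5·3 = 20
X: 4·5 = 20 | 5·0+5·4 = 20
Y: 4·5 = 20 | 5·1+5·3 = 20
gcd(4,5,5) = 1

Coefficients: [4, 5, 5]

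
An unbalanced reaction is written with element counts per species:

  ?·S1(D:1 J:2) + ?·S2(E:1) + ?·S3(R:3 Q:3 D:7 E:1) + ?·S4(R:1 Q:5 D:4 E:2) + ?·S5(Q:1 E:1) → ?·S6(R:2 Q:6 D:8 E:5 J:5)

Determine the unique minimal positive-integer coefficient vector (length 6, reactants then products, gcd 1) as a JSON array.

R: 5·0+3·0+1·3+1·1+4·0 = 4 | 2·2 = 4
Q: 5·0+3·0+1·3+1·5+4·1 = 12 | 2·6 = 12
D: 5·1+3·0+1·7+1·4+4·0 = 16 | 2·8 = 16
E: 5·0+3·1+1·1+1·2+4·1 = 10 | 2·5 = 10
J: 5·2+3·0+1·0+1·0+4·0 = 10 | 2·5 = 10
gcd(5,3,1,1,4,2) = 1

Coefficients: [5, 3, 1, 1, 4, 2]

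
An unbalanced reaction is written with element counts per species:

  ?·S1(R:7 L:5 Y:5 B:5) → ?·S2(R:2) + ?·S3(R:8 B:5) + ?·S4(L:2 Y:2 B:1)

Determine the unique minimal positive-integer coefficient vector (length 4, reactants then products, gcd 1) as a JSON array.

R: 2·7 = 14 | 3·2+1·8+5·0 = 14
L: 2·5 = 10 | 3·0+1·0+5·2 = 10
Y: 2·5 = 10 | 3·0+1·0+5·2 = 10
B: 2·5 = 10 | 3·0+1·5+5·1 = 10
gcd(2,3,1,5) = 1

Coefficients: [2, 3, 1, 5]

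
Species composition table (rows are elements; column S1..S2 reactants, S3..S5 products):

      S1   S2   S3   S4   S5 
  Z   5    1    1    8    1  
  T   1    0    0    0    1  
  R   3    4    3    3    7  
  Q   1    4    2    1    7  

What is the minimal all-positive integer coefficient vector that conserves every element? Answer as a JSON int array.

Coefficients: [3, 6, 2, 2, 3]

Z: 3·5+6·1 = 21 | 2·1+2·8+3·1 = 21
T: 3·1+6·0 = 3 | 2·0+2·0+3·1 = 3
R: 3·3+6·4 = 33 | 2·3+2·3+3·7 = 33
Q: 3·1+6·4 = 27 | 2·2+2·1+3·7 = 27
gcd(3,6,2,2,3) = 1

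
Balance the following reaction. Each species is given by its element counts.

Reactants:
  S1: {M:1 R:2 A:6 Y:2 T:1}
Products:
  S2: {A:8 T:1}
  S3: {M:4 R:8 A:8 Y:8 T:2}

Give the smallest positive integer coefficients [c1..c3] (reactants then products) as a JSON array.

M: 4·1 = 4 | 2·0+1·4 = 4
R: 4·2 = 8 | 2·0+1·8 = 8
A: 4·6 = 24 | 2·8+1·8 = 24
Y: 4·2 = 8 | 2·0+1·8 = 8
T: 4·1 = 4 | 2·1+1·2 = 4
gcd(4,2,1) = 1

Coefficients: [4, 2, 1]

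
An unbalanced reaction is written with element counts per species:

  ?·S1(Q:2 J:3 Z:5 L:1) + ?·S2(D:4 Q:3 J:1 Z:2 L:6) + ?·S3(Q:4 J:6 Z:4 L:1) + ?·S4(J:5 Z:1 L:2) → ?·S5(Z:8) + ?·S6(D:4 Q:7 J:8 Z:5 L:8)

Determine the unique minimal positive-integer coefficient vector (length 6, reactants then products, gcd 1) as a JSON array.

Coefficients: [6, 5, 2, 1, 3, 5]

D: 6·0+5·4+2·0+1·0 = 20 | 3·0+5·4 = 20
Q: 6·2+5·3+2·4+1·0 = 35 | 3·0+5·7 = 35
J: 6·3+5·1+2·6+1·5 = 40 | 3·0+5·8 = 40
Z: 6·5+5·2+2·4+1·1 = 49 | 3·8+5·5 = 49
L: 6·1+5·6+2·1+1·2 = 40 | 3·0+5·8 = 40
gcd(6,5,2,1,3,5) = 1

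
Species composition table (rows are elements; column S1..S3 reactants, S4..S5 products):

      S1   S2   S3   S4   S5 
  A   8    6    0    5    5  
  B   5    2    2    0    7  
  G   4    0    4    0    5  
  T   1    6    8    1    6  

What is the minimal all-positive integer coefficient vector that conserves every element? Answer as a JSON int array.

A: 4·8+3·6+1·0 = 50 | 6·5+4·5 = 50
B: 4·5+3·2+1·2 = 28 | 6·0+4·7 = 28
G: 4·4+3·0+1·4 = 20 | 6·0+4·5 = 20
T: 4·1+3·6+1·8 = 30 | 6·1+4·6 = 30
gcd(4,3,1,6,4) = 1

Coefficients: [4, 3, 1, 6, 4]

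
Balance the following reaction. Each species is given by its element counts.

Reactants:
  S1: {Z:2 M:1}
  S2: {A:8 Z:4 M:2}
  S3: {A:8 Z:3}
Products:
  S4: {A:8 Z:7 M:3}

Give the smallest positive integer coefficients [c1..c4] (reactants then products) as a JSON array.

A: 5·0+2·8+1·8 = 24 | 3·8 = 24
Z: 5·2+2·4+1·3 = 21 | 3·7 = 21
M: 5·1+2·2+1·0 = 9 | 3·3 = 9
gcd(5,2,1,3) = 1

Coefficients: [5, 2, 1, 3]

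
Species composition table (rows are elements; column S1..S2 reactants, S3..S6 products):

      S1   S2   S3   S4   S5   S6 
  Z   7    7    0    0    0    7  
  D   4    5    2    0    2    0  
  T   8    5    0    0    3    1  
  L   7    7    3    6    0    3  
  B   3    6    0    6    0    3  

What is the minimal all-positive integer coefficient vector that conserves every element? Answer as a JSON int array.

Coefficients: [1, 2, 2, 1, 5, 3]

Z: 1·7+2·7 = 21 | 2·0+1·0+5·0+3·7 = 21
D: 1·4+2·5 = 14 | 2·2+1·0+5·2+3·0 = 14
T: 1·8+2·5 = 18 | 2·0+1·0+5·3+3·1 = 18
L: 1·7+2·7 = 21 | 2·3+1·6+5·0+3·3 = 21
B: 1·3+2·6 = 15 | 2·0+1·6+5·0+3·3 = 15
gcd(1,2,2,1,5,3) = 1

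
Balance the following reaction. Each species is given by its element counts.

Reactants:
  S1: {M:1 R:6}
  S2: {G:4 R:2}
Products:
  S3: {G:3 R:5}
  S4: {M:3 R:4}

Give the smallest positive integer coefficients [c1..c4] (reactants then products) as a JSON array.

G: 3·0+3·4 = 12 | 4·3+1·0 = 12
M: 3·1+3·0 = 3 | 4·0+1·3 = 3
R: 3·6+3·2 = 24 | 4·5+1·4 = 24
gcd(3,3,4,1) = 1

Coefficients: [3, 3, 4, 1]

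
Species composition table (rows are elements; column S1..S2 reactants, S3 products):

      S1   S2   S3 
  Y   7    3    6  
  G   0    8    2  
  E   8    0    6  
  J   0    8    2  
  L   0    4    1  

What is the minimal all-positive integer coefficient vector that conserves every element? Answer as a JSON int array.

Coefficients: [3, 1, 4]

Y: 3·7+1·3 = 24 | 4·6 = 24
G: 3·0+1·8 = 8 | 4·2 = 8
E: 3·8+1·0 = 24 | 4·6 = 24
J: 3·0+1·8 = 8 | 4·2 = 8
L: 3·0+1·4 = 4 | 4·1 = 4
gcd(3,1,4) = 1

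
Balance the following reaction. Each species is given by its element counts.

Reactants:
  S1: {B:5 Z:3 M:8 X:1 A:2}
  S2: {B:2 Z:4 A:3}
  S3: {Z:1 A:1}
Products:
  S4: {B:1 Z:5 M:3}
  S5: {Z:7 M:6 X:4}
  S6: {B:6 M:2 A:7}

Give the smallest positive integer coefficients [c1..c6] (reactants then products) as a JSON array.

B: 4·5+5·2+5·0 = 30 | 6·1+1·0+4·6 = 30
Z: 4·3+5·4+5·1 = 37 | 6·5+1·7+4·0 = 37
M: 4·8+5·0+5·0 = 32 | 6·3+1·6+4·2 = 32
X: 4·1+5·0+5·0 = 4 | 6·0+1·4+4·0 = 4
A: 4·2+5·3+5·1 = 28 | 6·0+1·0+4·7 = 28
gcd(4,5,5,6,1,4) = 1

Coefficients: [4, 5, 5, 6, 1, 4]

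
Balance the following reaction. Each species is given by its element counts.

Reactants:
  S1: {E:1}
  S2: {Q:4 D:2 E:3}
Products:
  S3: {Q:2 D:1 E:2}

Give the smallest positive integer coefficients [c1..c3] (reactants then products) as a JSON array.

Q: 1·0+1·4 = 4 | 2·2 = 4
D: 1·0+1·2 = 2 | 2·1 = 2
E: 1·1+1·3 = 4 | 2·2 = 4
gcd(1,1,2) = 1

Coefficients: [1, 1, 2]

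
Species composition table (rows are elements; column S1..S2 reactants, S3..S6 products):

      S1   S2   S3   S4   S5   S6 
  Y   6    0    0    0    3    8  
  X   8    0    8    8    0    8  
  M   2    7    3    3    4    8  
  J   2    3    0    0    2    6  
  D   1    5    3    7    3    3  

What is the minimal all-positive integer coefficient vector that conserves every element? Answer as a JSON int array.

Coefficients: [5, 4, 1, 1, 2, 3]

Y: 5·6+4·0 = 30 | 1·0+1·0+2·3+3·8 = 30
X: 5·8+4·0 = 40 | 1·8+1·8+2·0+3·8 = 40
M: 5·2+4·7 = 38 | 1·3+1·3+2·4+3·8 = 38
J: 5·2+4·3 = 22 | 1·0+1·0+2·2+3·6 = 22
D: 5·1+4·5 = 25 | 1·3+1·7+2·3+3·3 = 25
gcd(5,4,1,1,2,3) = 1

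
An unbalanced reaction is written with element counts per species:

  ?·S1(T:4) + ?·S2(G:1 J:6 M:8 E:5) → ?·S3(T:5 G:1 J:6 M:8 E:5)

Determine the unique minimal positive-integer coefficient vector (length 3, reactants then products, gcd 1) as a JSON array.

T: 5·4+4·0 = 20 | 4·5 = 20
G: 5·0+4·1 = 4 | 4·1 = 4
J: 5·0+4·6 = 24 | 4·6 = 24
M: 5·0+4·8 = 32 | 4·8 = 32
E: 5·0+4·5 = 20 | 4·5 = 20
gcd(5,4,4) = 1

Coefficients: [5, 4, 4]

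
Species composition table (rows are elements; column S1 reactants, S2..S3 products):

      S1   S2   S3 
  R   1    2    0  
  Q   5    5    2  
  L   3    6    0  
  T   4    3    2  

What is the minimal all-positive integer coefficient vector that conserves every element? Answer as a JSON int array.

Coefficients: [4, 2, 5]

R: 4·1 = 4 | 2·2+5·0 = 4
Q: 4·5 = 20 | 2·5+5·2 = 20
L: 4·3 = 12 | 2·6+5·0 = 12
T: 4·4 = 16 | 2·3+5·2 = 16
gcd(4,2,5) = 1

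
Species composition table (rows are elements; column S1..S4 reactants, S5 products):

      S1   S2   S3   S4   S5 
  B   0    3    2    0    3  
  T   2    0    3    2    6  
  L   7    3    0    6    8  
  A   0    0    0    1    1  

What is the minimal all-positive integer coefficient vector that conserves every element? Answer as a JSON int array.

B: 1·0+1·3+6·2+5·0 = 15 | 5·3 = 15
T: 1·2+1·0+6·3+5·2 = 30 | 5·6 = 30
L: 1·7+1·3+6·0+5·6 = 40 | 5·8 = 40
A: 1·0+1·0+6·0+5·1 = 5 | 5·1 = 5
gcd(1,1,6,5,5) = 1

Coefficients: [1, 1, 6, 5, 5]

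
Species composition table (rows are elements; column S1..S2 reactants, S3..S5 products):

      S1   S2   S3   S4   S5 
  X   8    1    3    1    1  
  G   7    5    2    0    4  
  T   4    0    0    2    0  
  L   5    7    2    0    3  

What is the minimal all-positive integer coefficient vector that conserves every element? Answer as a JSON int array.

Coefficients: [3, 1, 5, 6, 4]

X: 3·8+1·1 = 25 | 5·3+6·1+4·1 = 25
G: 3·7+1·5 = 26 | 5·2+6·0+4·4 = 26
T: 3·4+1·0 = 12 | 5·0+6·2+4·0 = 12
L: 3·5+1·7 = 22 | 5·2+6·0+4·3 = 22
gcd(3,1,5,6,4) = 1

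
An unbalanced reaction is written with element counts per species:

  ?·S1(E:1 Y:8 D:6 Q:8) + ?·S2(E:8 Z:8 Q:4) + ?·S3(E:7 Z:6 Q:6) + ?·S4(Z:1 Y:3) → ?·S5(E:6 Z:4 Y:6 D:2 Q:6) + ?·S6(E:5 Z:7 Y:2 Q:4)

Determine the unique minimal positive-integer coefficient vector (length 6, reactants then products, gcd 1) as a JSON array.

E: 1·1+2·8+3·7+6·0 = 38 | 3·6+4·5 = 38
Z: 1·0+2·8+3·6+6·1 = 40 | 3·4+4·7 = 40
Y: 1·8+2·0+3·0+6·3 = 26 | 3·6+4·2 = 26
D: 1·6+2·0+3·0+6·0 = 6 | 3·2+4·0 = 6
Q: 1·8+2·4+3·6+6·0 = 34 | 3·6+4·4 = 34
gcd(1,2,3,6,3,4) = 1

Coefficients: [1, 2, 3, 6, 3, 4]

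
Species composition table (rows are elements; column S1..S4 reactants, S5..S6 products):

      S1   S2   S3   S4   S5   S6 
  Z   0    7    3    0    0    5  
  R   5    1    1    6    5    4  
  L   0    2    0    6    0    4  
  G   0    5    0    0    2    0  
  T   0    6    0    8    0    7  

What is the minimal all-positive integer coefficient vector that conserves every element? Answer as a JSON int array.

Z: 5·0+2·7+2·3+2·0 = 20 | 5·0+4·5 = 20
R: 5·5+2·1+2·1+2·6 = 41 | 5·5+4·4 = 41
L: 5·0+2·2+2·0+2·6 = 16 | 5·0+4·4 = 16
G: 5·0+2·5+2·0+2·0 = 10 | 5·2+4·0 = 10
T: 5·0+2·6+2·0+2·8 = 28 | 5·0+4·7 = 28
gcd(5,2,2,2,5,4) = 1

Coefficients: [5, 2, 2, 2, 5, 4]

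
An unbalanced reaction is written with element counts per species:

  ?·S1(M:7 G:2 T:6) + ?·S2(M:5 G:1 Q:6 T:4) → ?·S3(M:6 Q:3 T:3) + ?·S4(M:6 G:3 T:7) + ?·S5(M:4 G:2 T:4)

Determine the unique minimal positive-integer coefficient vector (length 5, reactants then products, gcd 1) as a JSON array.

M: 6·7+2·5 = 52 | 4·6+4·6+1·4 = 52
G: 6·2+2·1 = 14 | 4·0+4·3+1·2 = 14
Q: 6·0+2·6 = 12 | 4·3+4·0+1·0 = 12
T: 6·6+2·4 = 44 | 4·3+4·7+1·4 = 44
gcd(6,2,4,4,1) = 1

Coefficients: [6, 2, 4, 4, 1]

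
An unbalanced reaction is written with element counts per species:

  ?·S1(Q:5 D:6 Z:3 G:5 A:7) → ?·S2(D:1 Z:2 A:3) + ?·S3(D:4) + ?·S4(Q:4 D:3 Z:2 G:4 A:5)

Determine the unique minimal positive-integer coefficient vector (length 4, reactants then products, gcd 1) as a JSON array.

Q: 4·5 = 20 | 1·0+2·0+5·4 = 20
D: 4·6 = 24 | 1·1+2·4+5·3 = 24
Z: 4·3 = 12 | 1·2+2·0+5·2 = 12
G: 4·5 = 20 | 1·0+2·0+5·4 = 20
A: 4·7 = 28 | 1·3+2·0+5·5 = 28
gcd(4,1,2,5) = 1

Coefficients: [4, 1, 2, 5]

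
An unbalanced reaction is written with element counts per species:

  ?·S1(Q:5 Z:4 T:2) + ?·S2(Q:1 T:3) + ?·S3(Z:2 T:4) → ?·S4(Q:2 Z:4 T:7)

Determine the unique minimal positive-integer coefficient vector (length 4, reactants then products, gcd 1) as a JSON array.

Coefficients: [1, 1, 4, 3]

Q: 1·5+1·1+4·0 = 6 | 3·2 = 6
Z: 1·4+1·0+4·2 = 12 | 3·4 = 12
T: 1·2+1·3+4·4 = 21 | 3·7 = 21
gcd(1,1,4,3) = 1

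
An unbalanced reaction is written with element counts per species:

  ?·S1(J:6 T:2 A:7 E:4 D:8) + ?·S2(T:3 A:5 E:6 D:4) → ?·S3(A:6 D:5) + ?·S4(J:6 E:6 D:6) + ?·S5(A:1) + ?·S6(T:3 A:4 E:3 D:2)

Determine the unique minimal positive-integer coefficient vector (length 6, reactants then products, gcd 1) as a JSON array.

J: 3·6+4·0 = 18 | 2·0+3·6+5·0+6·0 = 18
T: 3·2+4·3 = 18 | 2·0+3·0+5·0+6·3 = 18
A: 3·7+4·5 = 41 | 2·6+3·0+5·1+6·4 = 41
E: 3·4+4·6 = 36 | 2·0+3·6+5·0+6·3 = 36
D: 3·8+4·4 = 40 | 2·5+3·6+5·0+6·2 = 40
gcd(3,4,2,3,5,6) = 1

Coefficients: [3, 4, 2, 3, 5, 6]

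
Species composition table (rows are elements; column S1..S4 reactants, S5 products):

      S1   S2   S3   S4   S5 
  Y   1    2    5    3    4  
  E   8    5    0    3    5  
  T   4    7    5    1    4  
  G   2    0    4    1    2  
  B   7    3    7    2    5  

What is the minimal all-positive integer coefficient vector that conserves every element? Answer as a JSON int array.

Y: 1·1+1·2+1·5+4·3 = 20 | 5·4 = 20
E: 1·8+1·5+1·0+4·3 = 25 | 5·5 = 25
T: 1·4+1·7+1·5+4·1 = 20 | 5·4 = 20
G: 1·2+1·0+1·4+4·1 = 10 | 5·2 = 10
B: 1·7+1·3+1·7+4·2 = 25 | 5·5 = 25
gcd(1,1,1,4,5) = 1

Coefficients: [1, 1, 1, 4, 5]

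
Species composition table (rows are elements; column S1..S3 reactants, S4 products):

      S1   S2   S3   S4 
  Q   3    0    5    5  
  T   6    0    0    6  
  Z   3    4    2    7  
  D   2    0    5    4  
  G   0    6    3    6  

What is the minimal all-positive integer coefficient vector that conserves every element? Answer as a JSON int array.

Q: 5·3+4·0+2·5 = 25 | 5·5 = 25
T: 5·6+4·0+2·0 = 30 | 5·6 = 30
Z: 5·3+4·4+2·2 = 35 | 5·7 = 35
D: 5·2+4·0+2·5 = 20 | 5·4 = 20
G: 5·0+4·6+2·3 = 30 | 5·6 = 30
gcd(5,4,2,5) = 1

Coefficients: [5, 4, 2, 5]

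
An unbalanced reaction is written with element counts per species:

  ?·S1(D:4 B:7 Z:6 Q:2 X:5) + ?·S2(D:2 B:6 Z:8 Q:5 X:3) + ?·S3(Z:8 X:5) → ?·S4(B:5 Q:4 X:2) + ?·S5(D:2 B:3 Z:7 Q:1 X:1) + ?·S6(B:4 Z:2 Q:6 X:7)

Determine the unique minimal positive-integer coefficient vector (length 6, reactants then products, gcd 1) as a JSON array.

D: 1·4+4·2+1·0 = 12 | 1·0+6·2+2·0 = 12
B: 1·7+4·6+1·0 = 31 | 1·5+6·3+2·4 = 31
Z: 1·6+4·8+1·8 = 46 | 1·0+6·7+2·2 = 46
Q: 1·2+4·5+1·0 = 22 | 1·4+6·1+2·6 = 22
X: 1·5+4·3+1·5 = 22 | 1·2+6·1+2·7 = 22
gcd(1,4,1,1,6,2) = 1

Coefficients: [1, 4, 1, 1, 6, 2]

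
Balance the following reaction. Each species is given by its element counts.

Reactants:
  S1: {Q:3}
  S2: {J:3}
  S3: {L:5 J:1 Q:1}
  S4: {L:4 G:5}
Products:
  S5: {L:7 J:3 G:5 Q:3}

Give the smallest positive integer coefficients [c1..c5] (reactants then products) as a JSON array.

L: 4·0+4·0+3·5+5·4 = 35 | 5·7 = 35
J: 4·0+4·3+3·1+5·0 = 15 | 5·3 = 15
G: 4·0+4·0+3·0+5·5 = 25 | 5·5 = 25
Q: 4·3+4·0+3·1+5·0 = 15 | 5·3 = 15
gcd(4,4,3,5,5) = 1

Coefficients: [4, 4, 3, 5, 5]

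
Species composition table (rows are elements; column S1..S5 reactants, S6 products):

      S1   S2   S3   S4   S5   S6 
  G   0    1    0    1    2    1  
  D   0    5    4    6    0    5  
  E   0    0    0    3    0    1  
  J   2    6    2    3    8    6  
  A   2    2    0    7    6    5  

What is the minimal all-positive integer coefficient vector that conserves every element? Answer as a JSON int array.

G: 3·0+2·1+2·0+2·1+1·2 = 6 | 6·1 = 6
D: 3·0+2·5+2·4+2·6+1·0 = 30 | 6·5 = 30
E: 3·0+2·0+2·0+2·3+1·0 = 6 | 6·1 = 6
J: 3·2+2·6+2·2+2·3+1·8 = 36 | 6·6 = 36
A: 3·2+2·2+2·0+2·7+1·6 = 30 | 6·5 = 30
gcd(3,2,2,2,1,6) = 1

Coefficients: [3, 2, 2, 2, 1, 6]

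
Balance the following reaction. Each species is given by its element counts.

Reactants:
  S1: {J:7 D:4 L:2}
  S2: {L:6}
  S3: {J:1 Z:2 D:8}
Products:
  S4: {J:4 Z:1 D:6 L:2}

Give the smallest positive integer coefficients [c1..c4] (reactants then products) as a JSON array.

Coefficients: [3, 1, 3, 6]

J: 3·7+1·0+3·1 = 24 | 6·4 = 24
Z: 3·0+1·0+3·2 = 6 | 6·1 = 6
D: 3·4+1·0+3·8 = 36 | 6·6 = 36
L: 3·2+1·6+3·0 = 12 | 6·2 = 12
gcd(3,1,3,6) = 1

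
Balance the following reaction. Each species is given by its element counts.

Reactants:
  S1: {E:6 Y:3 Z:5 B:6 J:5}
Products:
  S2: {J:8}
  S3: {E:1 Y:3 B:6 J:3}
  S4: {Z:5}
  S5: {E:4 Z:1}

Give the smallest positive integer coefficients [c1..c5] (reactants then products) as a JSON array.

Coefficients: [4, 1, 4, 3, 5]

E: 4·6 = 24 | 1·0+4·1+3·0+5·4 = 24
Y: 4·3 = 12 | 1·0+4·3+3·0+5·0 = 12
Z: 4·5 = 20 | 1·0+4·0+3·5+5·1 = 20
B: 4·6 = 24 | 1·0+4·6+3·0+5·0 = 24
J: 4·5 = 20 | 1·8+4·3+3·0+5·0 = 20
gcd(4,1,4,3,5) = 1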